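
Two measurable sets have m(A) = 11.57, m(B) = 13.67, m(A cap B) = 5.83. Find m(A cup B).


By inclusion-exclusion: m(A u B) = m(A) + m(B) - m(A n B)
= 11.57 + 13.67 - 5.83
= 19.41


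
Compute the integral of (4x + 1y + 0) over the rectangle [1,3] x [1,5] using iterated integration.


By Fubini, integrate in x first, then y.
Step 1: Fix y, integrate over x in [1,3]:
  integral(4x + 1y + 0, x=1..3)
  = 4*(3^2 - 1^2)/2 + (1y + 0)*(3 - 1)
  = 16 + (1y + 0)*2
  = 16 + 2y + 0
  = 16 + 2y
Step 2: Integrate over y in [1,5]:
  integral(16 + 2y, y=1..5)
  = 16*4 + 2*(5^2 - 1^2)/2
  = 64 + 24
  = 88


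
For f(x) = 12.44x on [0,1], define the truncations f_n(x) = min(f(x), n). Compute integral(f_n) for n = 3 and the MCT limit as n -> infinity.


f(x) = 12.44x on [0,1]; f_n(x) = min(12.44x, n). At n = 3:
Step 1: f(x) reaches 3 at x = 3/12.44 = 0.241158
Step 2: integral(f_3) = integral(12.44x, 0, 0.241158) + integral(3, 0.241158, 1)
       = 12.44*0.241158^2/2 + 3*(1 - 0.241158)
       = 0.361736 + 2.276527
       = 2.638264
Step 3: As n -> infinity, f_n increases to f, so by MCT integral(f_n) -> integral(f) = 12.44/2 = 6.22.
Convergence: integral(f_3) = 2.638264 -> 6.22 as n -> infinity


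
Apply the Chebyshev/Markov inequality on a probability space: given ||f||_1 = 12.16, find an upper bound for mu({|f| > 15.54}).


Chebyshev/Markov inequality: mu(|f| > eps) <= (||f||_p / eps)^p
Step 1: ||f||_1 / eps = 12.16 / 15.54 = 0.782497
Step 2: Raise to power p = 1:
  (0.782497)^1 = 0.782497
Step 3: Therefore mu(|f| > 15.54) <= 0.782497


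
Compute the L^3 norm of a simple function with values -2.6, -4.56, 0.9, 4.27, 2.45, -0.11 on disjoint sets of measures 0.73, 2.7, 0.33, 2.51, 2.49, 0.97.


Step 1: Compute |f_i|^3 for each value:
  |-2.6|^3 = 17.576
  |-4.56|^3 = 94.818816
  |0.9|^3 = 0.729
  |4.27|^3 = 77.854483
  |2.45|^3 = 14.706125
  |-0.11|^3 = 0.001331
Step 2: Multiply by measures and sum:
  17.576 * 0.73 = 12.83048
  94.818816 * 2.7 = 256.010803
  0.729 * 0.33 = 0.24057
  77.854483 * 2.51 = 195.414752
  14.706125 * 2.49 = 36.618251
  0.001331 * 0.97 = 0.001291
Sum = 12.83048 + 256.010803 + 0.24057 + 195.414752 + 36.618251 + 0.001291 = 501.116148
Step 3: Take the p-th root:
||f||_3 = (501.116148)^(1/3) = 7.942907


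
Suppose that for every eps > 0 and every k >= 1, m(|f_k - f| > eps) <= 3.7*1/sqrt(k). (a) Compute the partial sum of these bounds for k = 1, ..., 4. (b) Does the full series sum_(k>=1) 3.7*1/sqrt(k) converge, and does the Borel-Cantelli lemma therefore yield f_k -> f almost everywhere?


Step 1: List the terms 3.7*1/sqrt(k) for k = 1 to 4:
  k=1: 3.7
  k=2: 2.616295
  k=3: 2.136196
  k=4: 1.85
Step 2: Partial sum = 3.7 + 2.616295 + 2.136196 + 1.85
     = 10.302491
Step 3: The full series sum_(k>=1) 3.7*1/sqrt(k) diverges (p-series with p = 1/2 <= 1; a nonzero constant multiple of a divergent series diverges).
Step 4: The (first) Borel-Cantelli lemma requires a summable sequence of measures, so it does not apply here;
        from this bound alone no conclusion about a.e. convergence can be drawn (convergence in measure still
        gives an a.e.-convergent subsequence, but not a.e. convergence of the whole sequence).
Conclusion: series diverges; Borel-Cantelli is inconclusive about a.e. convergence of f_k.


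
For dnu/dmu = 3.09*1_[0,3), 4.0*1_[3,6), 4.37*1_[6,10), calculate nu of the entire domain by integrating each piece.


Integrate each piece of the Radon-Nikodym derivative:
Step 1: integral_0^3 3.09 dx = 3.09*(3-0) = 3.09*3 = 9.27
Step 2: integral_3^6 4.0 dx = 4.0*(6-3) = 4.0*3 = 12
Step 3: integral_6^10 4.37 dx = 4.37*(10-6) = 4.37*4 = 17.48
Total: 9.27 + 12 + 17.48 = 38.75


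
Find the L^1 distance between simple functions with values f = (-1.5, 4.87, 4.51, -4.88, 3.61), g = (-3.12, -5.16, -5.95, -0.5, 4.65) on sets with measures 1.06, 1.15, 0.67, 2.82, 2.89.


Step 1: Compute differences f_i - g_i:
  -1.5 - -3.12 = 1.62
  4.87 - -5.16 = 10.03
  4.51 - -5.95 = 10.46
  -4.88 - -0.5 = -4.38
  3.61 - 4.65 = -1.04
Step 2: Compute |diff|^1 * measure for each set:
  |1.62|^1 * 1.06 = 1.62 * 1.06 = 1.7172
  |10.03|^1 * 1.15 = 10.03 * 1.15 = 11.5345
  |10.46|^1 * 0.67 = 10.46 * 0.67 = 7.0082
  |-4.38|^1 * 2.82 = 4.38 * 2.82 = 12.3516
  |-1.04|^1 * 2.89 = 1.04 * 2.89 = 3.0056
Step 3: Sum = 35.6171
Step 4: ||f-g||_1 = (35.6171)^(1/1) = 35.6171


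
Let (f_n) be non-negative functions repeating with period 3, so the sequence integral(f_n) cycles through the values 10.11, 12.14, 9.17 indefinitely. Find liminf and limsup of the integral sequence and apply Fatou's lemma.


The sequence (integral(f_n)) is periodic with period 3, repeating the values 10.11, 12.14, 9.17 indefinitely.
Step 1: For a periodic sequence, every tail (a_m, a_(m+1), ...) contains all 3 period values infinitely often.
Step 2: Hence inf of every tail = min of the period values = min(10.11, 12.14, 9.17) = 9.17.
        liminf_n integral(f_n) = sup over m of (inf of tail from m) = 9.17.
Step 3: Similarly sup of every tail = max of the period values = 12.14.
        limsup_n integral(f_n) = 12.14.
Step 4: Fatou's lemma: integral(liminf_n f_n) <= liminf_n integral(f_n) = 9.17.
        So the integral of the pointwise liminf is at most 9.17.


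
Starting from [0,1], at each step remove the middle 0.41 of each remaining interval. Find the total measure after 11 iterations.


Step 1: At each step, fraction remaining = 1 - 0.41 = 0.59
Step 2: After 11 steps, measure = (0.59)^11
Result = 0.003016


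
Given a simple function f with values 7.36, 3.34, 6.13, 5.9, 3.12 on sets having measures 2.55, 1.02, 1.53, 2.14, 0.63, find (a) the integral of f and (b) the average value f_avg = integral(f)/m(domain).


Step 1: Integral = sum(value_i * measure_i)
= 7.36*2.55 + 3.34*1.02 + 6.13*1.53 + 5.9*2.14 + 3.12*0.63
= 18.768 + 3.4068 + 9.3789 + 12.626 + 1.9656
= 46.1453
Step 2: Total measure of domain = 2.55 + 1.02 + 1.53 + 2.14 + 0.63 = 7.87
Step 3: Average value = 46.1453 / 7.87 = 5.863443


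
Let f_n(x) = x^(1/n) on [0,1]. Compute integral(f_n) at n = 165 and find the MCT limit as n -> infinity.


At n = 165: f_165(x) = x^(1/165).
Step 1: integral(x^(1/165), 0, 1) = [x^(1/165+1) / (1/165+1)] from 0 to 1
     = 1 / (1/165 + 1) = 1 / ((165+1)/165) = 165/(165+1)
     = 165/166 = 0.993976
Step 2: As n -> infinity, f_n(x) = x^(1/n) -> 1 for x in (0,1], and f_n is increasing in n.
By MCT, lim_n integral(f_n) = integral(lim_n f_n) = integral(1, 0, 1) = 1.
Step 3: Verify convergence: 165/166 = 0.993976 -> 1


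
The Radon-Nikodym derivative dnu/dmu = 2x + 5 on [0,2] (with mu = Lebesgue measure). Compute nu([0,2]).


nu(A) = integral_A (dnu/dmu) dmu = integral_0^2 (2x + 5) dx
Step 1: Antiderivative F(x) = (2/2)x^2 + 5x
Step 2: F(2) = (2/2)*2^2 + 5*2 = 4 + 10 = 14
Step 3: F(0) = (2/2)*0^2 + 5*0 = 0.0 + 0 = 0.0
Step 4: nu([0,2]) = F(2) - F(0) = 14 - 0.0 = 14


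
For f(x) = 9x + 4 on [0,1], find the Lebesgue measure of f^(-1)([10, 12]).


f^(-1)([10, 12]) = {x : 10 <= 9x + 4 <= 12}
Solving: (10 - 4)/9 <= x <= (12 - 4)/9
= [0.666667, 0.888889]
Intersecting with [0,1]: [0.666667, 0.888889]
Measure = 0.888889 - 0.666667 = 0.222222


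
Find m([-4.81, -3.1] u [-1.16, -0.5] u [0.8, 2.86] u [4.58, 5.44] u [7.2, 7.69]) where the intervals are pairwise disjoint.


For pairwise disjoint intervals, m(union) = sum of lengths.
= (-3.1 - -4.81) + (-0.5 - -1.16) + (2.86 - 0.8) + (5.44 - 4.58) + (7.69 - 7.2)
= 1.71 + 0.66 + 2.06 + 0.86 + 0.49
= 5.78


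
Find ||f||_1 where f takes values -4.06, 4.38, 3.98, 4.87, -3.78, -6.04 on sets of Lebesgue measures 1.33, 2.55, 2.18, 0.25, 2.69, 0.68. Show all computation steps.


Step 1: Compute |f_i|^1 for each value:
  |-4.06|^1 = 4.06
  |4.38|^1 = 4.38
  |3.98|^1 = 3.98
  |4.87|^1 = 4.87
  |-3.78|^1 = 3.78
  |-6.04|^1 = 6.04
Step 2: Multiply by measures and sum:
  4.06 * 1.33 = 5.3998
  4.38 * 2.55 = 11.169
  3.98 * 2.18 = 8.6764
  4.87 * 0.25 = 1.2175
  3.78 * 2.69 = 10.1682
  6.04 * 0.68 = 4.1072
Sum = 5.3998 + 11.169 + 8.6764 + 1.2175 + 10.1682 + 4.1072 = 40.7381
Step 3: Take the p-th root:
||f||_1 = (40.7381)^(1/1) = 40.7381


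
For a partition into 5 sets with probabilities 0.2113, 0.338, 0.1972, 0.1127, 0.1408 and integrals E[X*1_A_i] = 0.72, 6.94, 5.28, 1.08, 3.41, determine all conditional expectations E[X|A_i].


For each cell A_i: E[X|A_i] = E[X*1_A_i] / P(A_i)
Step 1: E[X|A_1] = 0.72 / 0.2113 = 3.407478
Step 2: E[X|A_2] = 6.94 / 0.338 = 20.532544
Step 3: E[X|A_3] = 5.28 / 0.1972 = 26.774848
Step 4: E[X|A_4] = 1.08 / 0.1127 = 9.582964
Step 5: E[X|A_5] = 3.41 / 0.1408 = 24.21875
Verification: E[X] = sum E[X*1_A_i] = 0.72 + 6.94 + 5.28 + 1.08 + 3.41 = 17.43


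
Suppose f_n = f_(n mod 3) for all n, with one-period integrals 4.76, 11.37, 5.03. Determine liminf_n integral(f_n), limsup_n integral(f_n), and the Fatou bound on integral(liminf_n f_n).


The sequence (integral(f_n)) is periodic with period 3, repeating the values 4.76, 11.37, 5.03 indefinitely.
Step 1: For a periodic sequence, every tail (a_m, a_(m+1), ...) contains all 3 period values infinitely often.
Step 2: Hence inf of every tail = min of the period values = min(4.76, 11.37, 5.03) = 4.76.
        liminf_n integral(f_n) = sup over m of (inf of tail from m) = 4.76.
Step 3: Similarly sup of every tail = max of the period values = 11.37.
        limsup_n integral(f_n) = 11.37.
Step 4: Fatou's lemma: integral(liminf_n f_n) <= liminf_n integral(f_n) = 4.76.
        So the integral of the pointwise liminf is at most 4.76.


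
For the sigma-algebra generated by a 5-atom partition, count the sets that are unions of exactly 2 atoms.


Each element of F is a union of some subset of the 5 atoms.
Elements that are unions of exactly 2 atoms correspond to 2-element subsets of the 5 atoms.
Count = C(5, 2) = 5! / (2! * 3!) = 10.


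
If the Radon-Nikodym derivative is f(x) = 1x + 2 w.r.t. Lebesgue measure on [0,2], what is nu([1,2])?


nu(A) = integral_A (dnu/dmu) dmu = integral_1^2 (1x + 2) dx
Step 1: Antiderivative F(x) = (1/2)x^2 + 2x
Step 2: F(2) = (1/2)*2^2 + 2*2 = 2 + 4 = 6
Step 3: F(1) = (1/2)*1^2 + 2*1 = 0.5 + 2 = 2.5
Step 4: nu([1,2]) = F(2) - F(1) = 6 - 2.5 = 3.5


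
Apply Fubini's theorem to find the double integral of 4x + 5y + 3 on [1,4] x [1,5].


By Fubini, integrate in x first, then y.
Step 1: Fix y, integrate over x in [1,4]:
  integral(4x + 5y + 3, x=1..4)
  = 4*(4^2 - 1^2)/2 + (5y + 3)*(4 - 1)
  = 30 + (5y + 3)*3
  = 30 + 15y + 9
  = 39 + 15y
Step 2: Integrate over y in [1,5]:
  integral(39 + 15y, y=1..5)
  = 39*4 + 15*(5^2 - 1^2)/2
  = 156 + 180
  = 336


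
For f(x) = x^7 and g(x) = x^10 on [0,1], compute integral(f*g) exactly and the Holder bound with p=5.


Step 1: Exact integral of f*g = integral(x^17, 0, 1) = 1/18
     = 0.055556
Step 2: Holder bound with p=5, q=1.25:
  ||f||_p = (integral x^35 dx)^(1/5) = (1/36)^(1/5) = 0.488359
  ||g||_q = (integral x^12.5 dx)^(1/1.25) = (1/13.5)^(1/1.25) = 0.124662
Step 3: Holder bound = ||f||_p * ||g||_q = 0.488359 * 0.124662 = 0.06088
Verification: 0.055556 <= 0.06088 (Holder holds)


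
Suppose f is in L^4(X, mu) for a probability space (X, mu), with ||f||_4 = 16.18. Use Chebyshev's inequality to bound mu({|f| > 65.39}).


Chebyshev/Markov inequality: mu(|f| > eps) <= (||f||_p / eps)^p
Step 1: ||f||_4 / eps = 16.18 / 65.39 = 0.247438
Step 2: Raise to power p = 4:
  (0.247438)^4 = 0.003749
Step 3: Therefore mu(|f| > 65.39) <= 0.003749


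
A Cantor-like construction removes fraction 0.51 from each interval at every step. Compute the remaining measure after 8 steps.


Step 1: At each step, fraction remaining = 1 - 0.51 = 0.49
Step 2: After 8 steps, measure = (0.49)^8
Result = 0.003323


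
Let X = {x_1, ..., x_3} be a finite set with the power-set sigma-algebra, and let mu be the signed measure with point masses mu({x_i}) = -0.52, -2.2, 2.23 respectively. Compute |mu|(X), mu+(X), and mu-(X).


Step 1: Every measurable set is a union of atoms (the cells / points), so a Hahn decomposition is
  obtained by grouping atoms by sign: P = union of atoms with mu > 0, N = union of the remaining atoms.
  Atoms in P (indices): 3;  atoms in N (indices): 1, 2
  Positive values: 2.23
  Negative values: -0.52, -2.2
Step 2: mu+(X) = mu(P) = sum of positive atom values = 2.23
Step 3: mu-(X) = -mu(N) = sum of |negative atom values| = 2.72
Step 4: |mu|(X) = mu+(X) + mu-(X) = 2.23 + 2.72 = 4.95


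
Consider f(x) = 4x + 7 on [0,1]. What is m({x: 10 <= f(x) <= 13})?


f^(-1)([10, 13]) = {x : 10 <= 4x + 7 <= 13}
Solving: (10 - 7)/4 <= x <= (13 - 7)/4
= [0.75, 1.5]
Intersecting with [0,1]: [0.75, 1]
Measure = 1 - 0.75 = 0.25


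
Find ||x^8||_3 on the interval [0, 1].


Step 1: ||f||_3 = (integral_0^1 |x^8|^3 dx)^(1/3)
     = (integral_0^1 x^24 dx)^(1/3)
Step 2: integral_0^1 x^24 dx = [x^25/(25)] from 0 to 1 = 1^25/25
     = 1/25 = 0.04
Step 3: ||f||_3 = (0.04)^(1/3) = 0.341995


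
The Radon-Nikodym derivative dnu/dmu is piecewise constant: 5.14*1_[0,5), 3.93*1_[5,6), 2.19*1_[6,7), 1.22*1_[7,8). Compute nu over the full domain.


Integrate each piece of the Radon-Nikodym derivative:
Step 1: integral_0^5 5.14 dx = 5.14*(5-0) = 5.14*5 = 25.7
Step 2: integral_5^6 3.93 dx = 3.93*(6-5) = 3.93*1 = 3.93
Step 3: integral_6^7 2.19 dx = 2.19*(7-6) = 2.19*1 = 2.19
Step 4: integral_7^8 1.22 dx = 1.22*(8-7) = 1.22*1 = 1.22
Total: 25.7 + 3.93 + 2.19 + 1.22 = 33.04


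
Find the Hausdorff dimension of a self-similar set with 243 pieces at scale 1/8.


For a self-similar set with N copies scaled by 1/r:
dim_H = log(N)/log(r) = log(243)/log(8)
= 5.493061/2.079442
= 2.641604


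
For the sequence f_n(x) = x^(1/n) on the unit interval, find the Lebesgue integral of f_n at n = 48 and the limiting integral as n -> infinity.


At n = 48: f_48(x) = x^(1/48).
Step 1: integral(x^(1/48), 0, 1) = [x^(1/48+1) / (1/48+1)] from 0 to 1
     = 1 / (1/48 + 1) = 1 / ((48+1)/48) = 48/(48+1)
     = 48/49 = 0.979592
Step 2: As n -> infinity, f_n(x) = x^(1/n) -> 1 for x in (0,1], and f_n is increasing in n.
By MCT, lim_n integral(f_n) = integral(lim_n f_n) = integral(1, 0, 1) = 1.
Step 3: Verify convergence: 48/49 = 0.979592 -> 1


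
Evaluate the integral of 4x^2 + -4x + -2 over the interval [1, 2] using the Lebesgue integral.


The Lebesgue integral of a Riemann-integrable function agrees with the Riemann integral.
Antiderivative F(x) = (4/3)x^3 + (-4/2)x^2 + -2x
F(2) = (4/3)*2^3 + (-4/2)*2^2 + -2*2
     = (4/3)*8 + (-4/2)*4 + -2*2
     = 10.666667 + -8 + -4
     = -1.333333
F(1) = -2.666667
Integral = F(2) - F(1) = -1.333333 - -2.666667 = 1.333333


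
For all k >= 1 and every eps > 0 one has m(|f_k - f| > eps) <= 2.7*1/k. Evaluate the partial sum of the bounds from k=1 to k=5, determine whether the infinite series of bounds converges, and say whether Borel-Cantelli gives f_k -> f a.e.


Step 1: List the terms 2.7*1/k for k = 1 to 5:
  k=1: 2.7
  k=2: 1.35
  k=3: 0.9
  k=4: 0.675
  k=5: 0.54
Step 2: Partial sum = 2.7 + 1.35 + 0.9 + 0.675 + 0.54
     = 6.165
Step 3: The full series sum_(k>=1) 2.7*1/k diverges (harmonic series, p = 1; a nonzero constant multiple of a divergent series diverges).
Step 4: The (first) Borel-Cantelli lemma requires a summable sequence of measures, so it does not apply here;
        from this bound alone no conclusion about a.e. convergence can be drawn (convergence in measure still
        gives an a.e.-convergent subsequence, but not a.e. convergence of the whole sequence).
Conclusion: series diverges; Borel-Cantelli is inconclusive about a.e. convergence of f_k.


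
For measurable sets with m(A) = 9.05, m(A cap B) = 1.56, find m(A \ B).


m(A \ B) = m(A) - m(A n B)
= 9.05 - 1.56
= 7.49


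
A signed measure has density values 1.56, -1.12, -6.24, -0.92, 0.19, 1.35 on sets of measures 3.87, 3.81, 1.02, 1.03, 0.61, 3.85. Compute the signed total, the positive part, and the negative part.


Step 1: Compute signed measure on each set:
  Set 1: 1.56 * 3.87 = 6.0372
  Set 2: -1.12 * 3.81 = -4.2672
  Set 3: -6.24 * 1.02 = -6.3648
  Set 4: -0.92 * 1.03 = -0.9476
  Set 5: 0.19 * 0.61 = 0.1159
  Set 6: 1.35 * 3.85 = 5.1975
Step 2: Total signed measure = (6.0372) + (-4.2672) + (-6.3648) + (-0.9476) + (0.1159) + (5.1975)
     = -0.229
Step 3: Positive part mu+(X) = sum of positive contributions = 11.3506
Step 4: Negative part mu-(X) = |sum of negative contributions| = 11.5796


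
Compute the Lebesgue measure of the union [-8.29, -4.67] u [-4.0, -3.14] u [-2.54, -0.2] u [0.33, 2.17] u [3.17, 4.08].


For pairwise disjoint intervals, m(union) = sum of lengths.
= (-4.67 - -8.29) + (-3.14 - -4.0) + (-0.2 - -2.54) + (2.17 - 0.33) + (4.08 - 3.17)
= 3.62 + 0.86 + 2.34 + 1.84 + 0.91
= 9.57


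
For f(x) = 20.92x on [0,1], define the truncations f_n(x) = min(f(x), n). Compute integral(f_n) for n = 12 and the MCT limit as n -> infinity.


f(x) = 20.92x on [0,1]; f_n(x) = min(20.92x, n). At n = 12:
Step 1: f(x) reaches 12 at x = 12/20.92 = 0.573614
Step 2: integral(f_12) = integral(20.92x, 0, 0.573614) + integral(12, 0.573614, 1)
       = 20.92*0.573614^2/2 + 12*(1 - 0.573614)
       = 3.441683 + 5.116635
       = 8.558317
Step 3: As n -> infinity, f_n increases to f, so by MCT integral(f_n) -> integral(f) = 20.92/2 = 10.46.
Convergence: integral(f_12) = 8.558317 -> 10.46 as n -> infinity


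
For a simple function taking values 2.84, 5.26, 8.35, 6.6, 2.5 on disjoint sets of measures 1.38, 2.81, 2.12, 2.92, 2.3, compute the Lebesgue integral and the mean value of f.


Step 1: Integral = sum(value_i * measure_i)
= 2.84*1.38 + 5.26*2.81 + 8.35*2.12 + 6.6*2.92 + 2.5*2.3
= 3.9192 + 14.7806 + 17.702 + 19.272 + 5.75
= 61.4238
Step 2: Total measure of domain = 1.38 + 2.81 + 2.12 + 2.92 + 2.3 = 11.53
Step 3: Average value = 61.4238 / 11.53 = 5.327303


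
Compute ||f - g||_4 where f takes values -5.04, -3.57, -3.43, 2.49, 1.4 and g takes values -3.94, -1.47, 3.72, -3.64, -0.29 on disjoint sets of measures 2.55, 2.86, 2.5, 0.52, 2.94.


Step 1: Compute differences f_i - g_i:
  -5.04 - -3.94 = -1.1
  -3.57 - -1.47 = -2.1
  -3.43 - 3.72 = -7.15
  2.49 - -3.64 = 6.13
  1.4 - -0.29 = 1.69
Step 2: Compute |diff|^4 * measure for each set:
  |-1.1|^4 * 2.55 = 1.4641 * 2.55 = 3.733455
  |-2.1|^4 * 2.86 = 19.4481 * 2.86 = 55.621566
  |-7.15|^4 * 2.5 = 2613.510006 * 2.5 = 6533.775016
  |6.13|^4 * 0.52 = 1412.023414 * 0.52 = 734.252175
  |1.69|^4 * 2.94 = 8.157307 * 2.94 = 23.982483
Step 3: Sum = 7351.364695
Step 4: ||f-g||_4 = (7351.364695)^(1/4) = 9.259595


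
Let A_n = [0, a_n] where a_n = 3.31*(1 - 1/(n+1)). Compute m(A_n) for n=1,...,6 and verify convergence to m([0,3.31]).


By continuity of measure from below: if A_n increases to A, then m(A_n) -> m(A).
Here A = [0, 3.31], so m(A) = 3.31
Step 1: a_1 = 3.31*(1 - 1/2) = 1.655, m(A_1) = 1.655
Step 2: a_2 = 3.31*(1 - 1/3) = 2.2067, m(A_2) = 2.2067
Step 3: a_3 = 3.31*(1 - 1/4) = 2.4825, m(A_3) = 2.4825
Step 4: a_4 = 3.31*(1 - 1/5) = 2.648, m(A_4) = 2.648
Step 5: a_5 = 3.31*(1 - 1/6) = 2.7583, m(A_5) = 2.7583
Step 6: a_6 = 3.31*(1 - 1/7) = 2.8371, m(A_6) = 2.8371
Limit: m(A_n) -> m([0,3.31]) = 3.31


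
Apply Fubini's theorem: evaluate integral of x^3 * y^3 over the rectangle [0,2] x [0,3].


By Fubini's theorem, the double integral factors as a product of single integrals:
Step 1: integral_0^2 x^3 dx = [x^4/4] from 0 to 2
     = 2^4/4 = 4
Step 2: integral_0^3 y^3 dy = [y^4/4] from 0 to 3
     = 3^4/4 = 20.25
Step 3: Double integral = 4 * 20.25 = 81


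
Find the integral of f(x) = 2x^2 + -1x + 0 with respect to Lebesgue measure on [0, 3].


The Lebesgue integral of a Riemann-integrable function agrees with the Riemann integral.
Antiderivative F(x) = (2/3)x^3 + (-1/2)x^2 + 0x
F(3) = (2/3)*3^3 + (-1/2)*3^2 + 0*3
     = (2/3)*27 + (-1/2)*9 + 0*3
     = 18 + -4.5 + 0
     = 13.5
F(0) = 0.0
Integral = F(3) - F(0) = 13.5 - 0.0 = 13.5


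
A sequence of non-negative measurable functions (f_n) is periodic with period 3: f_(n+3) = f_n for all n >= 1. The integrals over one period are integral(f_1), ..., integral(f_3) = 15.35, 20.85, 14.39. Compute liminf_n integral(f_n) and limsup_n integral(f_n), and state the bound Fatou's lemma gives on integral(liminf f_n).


The sequence (integral(f_n)) is periodic with period 3, repeating the values 15.35, 20.85, 14.39 indefinitely.
Step 1: For a periodic sequence, every tail (a_m, a_(m+1), ...) contains all 3 period values infinitely often.
Step 2: Hence inf of every tail = min of the period values = min(15.35, 20.85, 14.39) = 14.39.
        liminf_n integral(f_n) = sup over m of (inf of tail from m) = 14.39.
Step 3: Similarly sup of every tail = max of the period values = 20.85.
        limsup_n integral(f_n) = 20.85.
Step 4: Fatou's lemma: integral(liminf_n f_n) <= liminf_n integral(f_n) = 14.39.
        So the integral of the pointwise liminf is at most 14.39.


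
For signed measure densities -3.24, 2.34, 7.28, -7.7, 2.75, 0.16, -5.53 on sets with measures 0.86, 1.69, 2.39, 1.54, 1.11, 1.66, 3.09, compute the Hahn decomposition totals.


Step 1: Compute signed measure on each set:
  Set 1: -3.24 * 0.86 = -2.7864
  Set 2: 2.34 * 1.69 = 3.9546
  Set 3: 7.28 * 2.39 = 17.3992
  Set 4: -7.7 * 1.54 = -11.858
  Set 5: 2.75 * 1.11 = 3.0525
  Set 6: 0.16 * 1.66 = 0.2656
  Set 7: -5.53 * 3.09 = -17.0877
Step 2: Total signed measure = (-2.7864) + (3.9546) + (17.3992) + (-11.858) + (3.0525) + (0.2656) + (-17.0877)
     = -7.0602
Step 3: Positive part mu+(X) = sum of positive contributions = 24.6719
Step 4: Negative part mu-(X) = |sum of negative contributions| = 31.7321


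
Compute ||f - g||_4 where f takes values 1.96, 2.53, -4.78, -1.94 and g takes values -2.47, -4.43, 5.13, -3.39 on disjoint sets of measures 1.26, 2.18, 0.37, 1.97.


Step 1: Compute differences f_i - g_i:
  1.96 - -2.47 = 4.43
  2.53 - -4.43 = 6.96
  -4.78 - 5.13 = -9.91
  -1.94 - -3.39 = 1.45
Step 2: Compute |diff|^4 * measure for each set:
  |4.43|^4 * 1.26 = 385.1367 * 1.26 = 485.272242
  |6.96|^4 * 2.18 = 2346.588611 * 2.18 = 5115.563171
  |-9.91|^4 * 0.37 = 9644.830906 * 0.37 = 3568.587435
  |1.45|^4 * 1.97 = 4.420506 * 1.97 = 8.708397
Step 3: Sum = 9178.131245
Step 4: ||f-g||_4 = (9178.131245)^(1/4) = 9.787878


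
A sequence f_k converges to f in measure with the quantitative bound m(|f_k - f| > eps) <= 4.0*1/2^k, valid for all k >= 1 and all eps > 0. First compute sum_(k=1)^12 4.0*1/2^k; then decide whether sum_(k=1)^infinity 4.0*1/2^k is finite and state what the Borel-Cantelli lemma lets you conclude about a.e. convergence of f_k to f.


Step 1: List the terms 4.0*1/2^k for k = 1 to 12:
  k=1: 2
  k=2: 1
  k=3: 0.5
  k=4: 0.25
  k=5: 0.125
  k=6: 0.0625
  k=7: 0.03125
  k=8: 0.015625
  k=9: 0.007812
  k=10: 0.003906
  k=11: 0.001953
  k=12: 9.765625e-04
Step 2: Partial sum = 2 + 1 + 0.5 + 0.25 + 0.125 + 0.0625 + 0.03125 + 0.015625 + 0.007812 + 0.003906 + 0.001953 + 9.765625e-04
     = 3.999023
Step 3: The full series sum_(k>=1) 4.0*1/2^k converges (geometric series with ratio 1/2 < 1; a constant multiple of a convergent series converges).
Step 4: Fix eps > 0. Since sum_k m(|f_k - f| > eps) < infinity, the Borel-Cantelli lemma gives
        m(limsup_k {|f_k - f| > eps}) = 0, i.e. for a.e. x, |f_k(x) - f(x)| <= eps for all large k.
        Applying this with eps = 1/j for j = 1, 2, ... and intersecting the countably many full-measure sets,
        for a.e. x we get limsup_k |f_k(x) - f(x)| <= 1/j for every j, hence f_k -> f almost everywhere.
Conclusion: series converges; Borel-Cantelli yields f_k -> f a.e.


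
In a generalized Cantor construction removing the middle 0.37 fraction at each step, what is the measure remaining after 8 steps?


Step 1: At each step, fraction remaining = 1 - 0.37 = 0.63
Step 2: After 8 steps, measure = (0.63)^8
Result = 0.024816


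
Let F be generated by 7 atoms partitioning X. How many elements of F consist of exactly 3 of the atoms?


Each element of F is a union of some subset of the 7 atoms.
Elements that are unions of exactly 3 atoms correspond to 3-element subsets of the 7 atoms.
Count = C(7, 3) = 7! / (3! * 4!) = 35.


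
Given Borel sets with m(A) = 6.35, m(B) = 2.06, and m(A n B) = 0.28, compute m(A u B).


By inclusion-exclusion: m(A u B) = m(A) + m(B) - m(A n B)
= 6.35 + 2.06 - 0.28
= 8.13


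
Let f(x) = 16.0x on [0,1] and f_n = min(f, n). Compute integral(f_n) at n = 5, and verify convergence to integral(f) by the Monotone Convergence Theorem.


f(x) = 16.0x on [0,1]; f_n(x) = min(16.0x, n). At n = 5:
Step 1: f(x) reaches 5 at x = 5/16.0 = 0.3125
Step 2: integral(f_5) = integral(16.0x, 0, 0.3125) + integral(5, 0.3125, 1)
       = 16.0*0.3125^2/2 + 5*(1 - 0.3125)
       = 0.78125 + 3.4375
       = 4.21875
Step 3: As n -> infinity, f_n increases to f, so by MCT integral(f_n) -> integral(f) = 16.0/2 = 8.
Convergence: integral(f_5) = 4.21875 -> 8 as n -> infinity


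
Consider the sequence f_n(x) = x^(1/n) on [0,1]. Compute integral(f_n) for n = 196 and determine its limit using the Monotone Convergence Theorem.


At n = 196: f_196(x) = x^(1/196).
Step 1: integral(x^(1/196), 0, 1) = [x^(1/196+1) / (1/196+1)] from 0 to 1
     = 1 / (1/196 + 1) = 1 / ((196+1)/196) = 196/(196+1)
     = 196/197 = 0.994924
Step 2: As n -> infinity, f_n(x) = x^(1/n) -> 1 for x in (0,1], and f_n is increasing in n.
By MCT, lim_n integral(f_n) = integral(lim_n f_n) = integral(1, 0, 1) = 1.
Step 3: Verify convergence: 196/197 = 0.994924 -> 1


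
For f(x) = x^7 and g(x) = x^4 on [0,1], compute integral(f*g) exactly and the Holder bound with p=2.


Step 1: Exact integral of f*g = integral(x^11, 0, 1) = 1/12
     = 0.083333
Step 2: Holder bound with p=2, q=2:
  ||f||_p = (integral x^14 dx)^(1/2) = (1/15)^(1/2) = 0.258199
  ||g||_q = (integral x^8 dx)^(1/2) = (1/9)^(1/2) = 0.333333
Step 3: Holder bound = ||f||_p * ||g||_q = 0.258199 * 0.333333 = 0.086066
Verification: 0.083333 <= 0.086066 (Holder holds)


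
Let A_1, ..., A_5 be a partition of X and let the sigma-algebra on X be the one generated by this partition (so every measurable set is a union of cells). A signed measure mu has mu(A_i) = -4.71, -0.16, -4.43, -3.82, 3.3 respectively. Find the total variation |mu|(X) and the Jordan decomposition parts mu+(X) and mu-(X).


Step 1: Every measurable set is a union of atoms (the cells / points), so a Hahn decomposition is
  obtained by grouping atoms by sign: P = union of atoms with mu > 0, N = union of the remaining atoms.
  Atoms in P (indices): 5;  atoms in N (indices): 1, 2, 3, 4
  Positive values: 3.3
  Negative values: -4.71, -0.16, -4.43, -3.82
Step 2: mu+(X) = mu(P) = sum of positive atom values = 3.3
Step 3: mu-(X) = -mu(N) = sum of |negative atom values| = 13.12
Step 4: |mu|(X) = mu+(X) + mu-(X) = 3.3 + 13.12 = 16.42


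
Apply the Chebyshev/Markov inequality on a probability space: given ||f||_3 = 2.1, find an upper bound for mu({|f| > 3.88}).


Chebyshev/Markov inequality: mu(|f| > eps) <= (||f||_p / eps)^p
Step 1: ||f||_3 / eps = 2.1 / 3.88 = 0.541237
Step 2: Raise to power p = 3:
  (0.541237)^3 = 0.158549
Step 3: Therefore mu(|f| > 3.88) <= 0.158549


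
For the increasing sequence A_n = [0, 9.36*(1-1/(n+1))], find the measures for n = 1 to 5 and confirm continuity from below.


By continuity of measure from below: if A_n increases to A, then m(A_n) -> m(A).
Here A = [0, 9.36], so m(A) = 9.36
Step 1: a_1 = 9.36*(1 - 1/2) = 4.68, m(A_1) = 4.68
Step 2: a_2 = 9.36*(1 - 1/3) = 6.24, m(A_2) = 6.24
Step 3: a_3 = 9.36*(1 - 1/4) = 7.02, m(A_3) = 7.02
Step 4: a_4 = 9.36*(1 - 1/5) = 7.488, m(A_4) = 7.488
Step 5: a_5 = 9.36*(1 - 1/6) = 7.8, m(A_5) = 7.8
Limit: m(A_n) -> m([0,9.36]) = 9.36


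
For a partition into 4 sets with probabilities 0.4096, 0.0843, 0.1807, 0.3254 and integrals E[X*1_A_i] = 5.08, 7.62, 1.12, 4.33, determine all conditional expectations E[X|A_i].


For each cell A_i: E[X|A_i] = E[X*1_A_i] / P(A_i)
Step 1: E[X|A_1] = 5.08 / 0.4096 = 12.402344
Step 2: E[X|A_2] = 7.62 / 0.0843 = 90.391459
Step 3: E[X|A_3] = 1.12 / 0.1807 = 6.198118
Step 4: E[X|A_4] = 4.33 / 0.3254 = 13.306699
Verification: E[X] = sum E[X*1_A_i] = 5.08 + 7.62 + 1.12 + 4.33 = 18.15


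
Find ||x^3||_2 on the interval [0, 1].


Step 1: ||f||_2 = (integral_0^1 |x^3|^2 dx)^(1/2)
     = (integral_0^1 x^6 dx)^(1/2)
Step 2: integral_0^1 x^6 dx = [x^7/(7)] from 0 to 1 = 1^7/7
     = 1/7 = 0.142857
Step 3: ||f||_2 = (0.142857)^(1/2) = 0.377964


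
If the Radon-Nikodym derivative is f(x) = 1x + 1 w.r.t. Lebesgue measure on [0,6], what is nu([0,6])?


nu(A) = integral_A (dnu/dmu) dmu = integral_0^6 (1x + 1) dx
Step 1: Antiderivative F(x) = (1/2)x^2 + 1x
Step 2: F(6) = (1/2)*6^2 + 1*6 = 18 + 6 = 24
Step 3: F(0) = (1/2)*0^2 + 1*0 = 0.0 + 0 = 0.0
Step 4: nu([0,6]) = F(6) - F(0) = 24 - 0.0 = 24


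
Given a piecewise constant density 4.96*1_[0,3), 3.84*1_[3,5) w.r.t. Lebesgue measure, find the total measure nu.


Integrate each piece of the Radon-Nikodym derivative:
Step 1: integral_0^3 4.96 dx = 4.96*(3-0) = 4.96*3 = 14.88
Step 2: integral_3^5 3.84 dx = 3.84*(5-3) = 3.84*2 = 7.68
Total: 14.88 + 7.68 = 22.56


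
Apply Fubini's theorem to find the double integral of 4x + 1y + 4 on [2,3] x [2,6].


By Fubini, integrate in x first, then y.
Step 1: Fix y, integrate over x in [2,3]:
  integral(4x + 1y + 4, x=2..3)
  = 4*(3^2 - 2^2)/2 + (1y + 4)*(3 - 2)
  = 10 + (1y + 4)*1
  = 10 + 1y + 4
  = 14 + 1y
Step 2: Integrate over y in [2,6]:
  integral(14 + 1y, y=2..6)
  = 14*4 + 1*(6^2 - 2^2)/2
  = 56 + 16
  = 72


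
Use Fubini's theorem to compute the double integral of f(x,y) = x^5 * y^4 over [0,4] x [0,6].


By Fubini's theorem, the double integral factors as a product of single integrals:
Step 1: integral_0^4 x^5 dx = [x^6/6] from 0 to 4
     = 4^6/6 = 682.666667
Step 2: integral_0^6 y^4 dy = [y^5/5] from 0 to 6
     = 6^5/5 = 1555.2
Step 3: Double integral = 682.666667 * 1555.2 = 1.061683e+06


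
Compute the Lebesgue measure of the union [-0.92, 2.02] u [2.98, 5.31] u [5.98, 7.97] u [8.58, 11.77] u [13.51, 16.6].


For pairwise disjoint intervals, m(union) = sum of lengths.
= (2.02 - -0.92) + (5.31 - 2.98) + (7.97 - 5.98) + (11.77 - 8.58) + (16.6 - 13.51)
= 2.94 + 2.33 + 1.99 + 3.19 + 3.09
= 13.54


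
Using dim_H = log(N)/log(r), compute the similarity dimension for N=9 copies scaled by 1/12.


For a self-similar set with N copies scaled by 1/r:
dim_H = log(N)/log(r) = log(9)/log(12)
= 2.197225/2.484907
= 0.884228


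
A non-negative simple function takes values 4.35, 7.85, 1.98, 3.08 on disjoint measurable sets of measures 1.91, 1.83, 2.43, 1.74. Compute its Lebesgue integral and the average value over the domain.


Step 1: Integral = sum(value_i * measure_i)
= 4.35*1.91 + 7.85*1.83 + 1.98*2.43 + 3.08*1.74
= 8.3085 + 14.3655 + 4.8114 + 5.3592
= 32.8446
Step 2: Total measure of domain = 1.91 + 1.83 + 2.43 + 1.74 = 7.91
Step 3: Average value = 32.8446 / 7.91 = 4.152288


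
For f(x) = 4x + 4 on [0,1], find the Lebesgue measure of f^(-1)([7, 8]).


f^(-1)([7, 8]) = {x : 7 <= 4x + 4 <= 8}
Solving: (7 - 4)/4 <= x <= (8 - 4)/4
= [0.75, 1]
Intersecting with [0,1]: [0.75, 1]
Measure = 1 - 0.75 = 0.25


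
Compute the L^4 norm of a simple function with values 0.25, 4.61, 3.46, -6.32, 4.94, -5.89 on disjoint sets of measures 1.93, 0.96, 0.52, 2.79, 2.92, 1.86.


Step 1: Compute |f_i|^4 for each value:
  |0.25|^4 = 0.003906
  |4.61|^4 = 451.651754
  |3.46|^4 = 143.319207
  |-6.32|^4 = 1595.395318
  |4.94|^4 = 595.535693
  |-5.89|^4 = 1203.541802
Step 2: Multiply by measures and sum:
  0.003906 * 1.93 = 0.007539
  451.651754 * 0.96 = 433.585684
  143.319207 * 0.52 = 74.525987
  1595.395318 * 2.79 = 4451.152937
  595.535693 * 2.92 = 1738.964223
  1203.541802 * 1.86 = 2238.587752
Sum = 0.007539 + 433.585684 + 74.525987 + 4451.152937 + 1738.964223 + 2238.587752 = 8936.824123
Step 3: Take the p-th root:
||f||_4 = (8936.824123)^(1/4) = 9.7229


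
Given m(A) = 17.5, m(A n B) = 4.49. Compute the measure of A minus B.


m(A \ B) = m(A) - m(A n B)
= 17.5 - 4.49
= 13.01


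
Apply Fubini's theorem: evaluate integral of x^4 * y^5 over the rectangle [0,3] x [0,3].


By Fubini's theorem, the double integral factors as a product of single integrals:
Step 1: integral_0^3 x^4 dx = [x^5/5] from 0 to 3
     = 3^5/5 = 48.6
Step 2: integral_0^3 y^5 dy = [y^6/6] from 0 to 3
     = 3^6/6 = 121.5
Step 3: Double integral = 48.6 * 121.5 = 5904.9


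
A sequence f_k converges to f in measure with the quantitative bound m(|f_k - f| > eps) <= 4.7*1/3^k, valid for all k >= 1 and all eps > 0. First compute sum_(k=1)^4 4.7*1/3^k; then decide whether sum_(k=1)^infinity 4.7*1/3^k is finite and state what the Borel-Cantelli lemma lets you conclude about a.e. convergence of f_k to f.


Step 1: List the terms 4.7*1/3^k for k = 1 to 4:
  k=1: 1.566667
  k=2: 0.522222
  k=3: 0.174074
  k=4: 0.058025
Step 2: Partial sum = 1.566667 + 0.522222 + 0.174074 + 0.058025
     = 2.320988
Step 3: The full series sum_(k>=1) 4.7*1/3^k converges (geometric series with ratio 1/3 < 1; a constant multiple of a convergent series converges).
Step 4: Fix eps > 0. Since sum_k m(|f_k - f| > eps) < infinity, the Borel-Cantelli lemma gives
        m(limsup_k {|f_k - f| > eps}) = 0, i.e. for a.e. x, |f_k(x) - f(x)| <= eps for all large k.
        Applying this with eps = 1/j for j = 1, 2, ... and intersecting the countably many full-measure sets,
        for a.e. x we get limsup_k |f_k(x) - f(x)| <= 1/j for every j, hence f_k -> f almost everywhere.
Conclusion: series converges; Borel-Cantelli yields f_k -> f a.e.


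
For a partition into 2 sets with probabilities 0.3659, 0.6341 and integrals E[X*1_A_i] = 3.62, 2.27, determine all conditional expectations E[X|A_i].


For each cell A_i: E[X|A_i] = E[X*1_A_i] / P(A_i)
Step 1: E[X|A_1] = 3.62 / 0.3659 = 9.893414
Step 2: E[X|A_2] = 2.27 / 0.6341 = 3.579877
Verification: E[X] = sum E[X*1_A_i] = 3.62 + 2.27 = 5.89


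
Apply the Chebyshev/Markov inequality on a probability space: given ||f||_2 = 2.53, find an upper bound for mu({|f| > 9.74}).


Chebyshev/Markov inequality: mu(|f| > eps) <= (||f||_p / eps)^p
Step 1: ||f||_2 / eps = 2.53 / 9.74 = 0.259754
Step 2: Raise to power p = 2:
  (0.259754)^2 = 0.067472
Step 3: Therefore mu(|f| > 9.74) <= 0.067472


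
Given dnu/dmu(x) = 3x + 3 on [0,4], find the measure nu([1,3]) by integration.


nu(A) = integral_A (dnu/dmu) dmu = integral_1^3 (3x + 3) dx
Step 1: Antiderivative F(x) = (3/2)x^2 + 3x
Step 2: F(3) = (3/2)*3^2 + 3*3 = 13.5 + 9 = 22.5
Step 3: F(1) = (3/2)*1^2 + 3*1 = 1.5 + 3 = 4.5
Step 4: nu([1,3]) = F(3) - F(1) = 22.5 - 4.5 = 18


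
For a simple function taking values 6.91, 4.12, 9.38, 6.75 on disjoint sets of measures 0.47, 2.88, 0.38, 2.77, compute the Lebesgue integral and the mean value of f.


Step 1: Integral = sum(value_i * measure_i)
= 6.91*0.47 + 4.12*2.88 + 9.38*0.38 + 6.75*2.77
= 3.2477 + 11.8656 + 3.5644 + 18.6975
= 37.3752
Step 2: Total measure of domain = 0.47 + 2.88 + 0.38 + 2.77 = 6.5
Step 3: Average value = 37.3752 / 6.5 = 5.750031


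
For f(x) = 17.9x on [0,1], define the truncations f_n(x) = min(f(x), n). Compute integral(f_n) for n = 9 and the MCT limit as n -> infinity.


f(x) = 17.9x on [0,1]; f_n(x) = min(17.9x, n). At n = 9:
Step 1: f(x) reaches 9 at x = 9/17.9 = 0.502793
Step 2: integral(f_9) = integral(17.9x, 0, 0.502793) + integral(9, 0.502793, 1)
       = 17.9*0.502793^2/2 + 9*(1 - 0.502793)
       = 2.26257 + 4.47486
       = 6.73743
Step 3: As n -> infinity, f_n increases to f, so by MCT integral(f_n) -> integral(f) = 17.9/2 = 8.95.
Convergence: integral(f_9) = 6.73743 -> 8.95 as n -> infinity


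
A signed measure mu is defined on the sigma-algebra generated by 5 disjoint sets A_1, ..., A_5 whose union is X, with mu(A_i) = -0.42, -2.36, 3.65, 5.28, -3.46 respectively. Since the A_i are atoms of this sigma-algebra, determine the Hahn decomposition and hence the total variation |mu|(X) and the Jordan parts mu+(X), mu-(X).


Step 1: Every measurable set is a union of atoms (the cells / points), so a Hahn decomposition is
  obtained by grouping atoms by sign: P = union of atoms with mu > 0, N = union of the remaining atoms.
  Atoms in P (indices): 3, 4;  atoms in N (indices): 1, 2, 5
  Positive values: 3.65, 5.28
  Negative values: -0.42, -2.36, -3.46
Step 2: mu+(X) = mu(P) = sum of positive atom values = 8.93
Step 3: mu-(X) = -mu(N) = sum of |negative atom values| = 6.24
Step 4: |mu|(X) = mu+(X) + mu-(X) = 8.93 + 6.24 = 15.17


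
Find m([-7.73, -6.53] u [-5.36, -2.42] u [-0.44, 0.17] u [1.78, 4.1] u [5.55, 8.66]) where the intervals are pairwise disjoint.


For pairwise disjoint intervals, m(union) = sum of lengths.
= (-6.53 - -7.73) + (-2.42 - -5.36) + (0.17 - -0.44) + (4.1 - 1.78) + (8.66 - 5.55)
= 1.2 + 2.94 + 0.61 + 2.32 + 3.11
= 10.18


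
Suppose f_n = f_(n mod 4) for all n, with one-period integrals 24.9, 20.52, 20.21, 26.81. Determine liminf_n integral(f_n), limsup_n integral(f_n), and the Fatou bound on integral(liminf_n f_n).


The sequence (integral(f_n)) is periodic with period 4, repeating the values 24.9, 20.52, 20.21, 26.81 indefinitely.
Step 1: For a periodic sequence, every tail (a_m, a_(m+1), ...) contains all 4 period values infinitely often.
Step 2: Hence inf of every tail = min of the period values = min(24.9, 20.52, 20.21, 26.81) = 20.21.
        liminf_n integral(f_n) = sup over m of (inf of tail from m) = 20.21.
Step 3: Similarly sup of every tail = max of the period values = 26.81.
        limsup_n integral(f_n) = 26.81.
Step 4: Fatou's lemma: integral(liminf_n f_n) <= liminf_n integral(f_n) = 20.21.
        So the integral of the pointwise liminf is at most 20.21.


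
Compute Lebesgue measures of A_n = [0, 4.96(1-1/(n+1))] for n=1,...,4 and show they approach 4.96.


By continuity of measure from below: if A_n increases to A, then m(A_n) -> m(A).
Here A = [0, 4.96], so m(A) = 4.96
Step 1: a_1 = 4.96*(1 - 1/2) = 2.48, m(A_1) = 2.48
Step 2: a_2 = 4.96*(1 - 1/3) = 3.3067, m(A_2) = 3.3067
Step 3: a_3 = 4.96*(1 - 1/4) = 3.72, m(A_3) = 3.72
Step 4: a_4 = 4.96*(1 - 1/5) = 3.968, m(A_4) = 3.968
Limit: m(A_n) -> m([0,4.96]) = 4.96


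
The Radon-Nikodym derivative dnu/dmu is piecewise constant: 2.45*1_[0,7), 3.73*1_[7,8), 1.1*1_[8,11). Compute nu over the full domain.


Integrate each piece of the Radon-Nikodym derivative:
Step 1: integral_0^7 2.45 dx = 2.45*(7-0) = 2.45*7 = 17.15
Step 2: integral_7^8 3.73 dx = 3.73*(8-7) = 3.73*1 = 3.73
Step 3: integral_8^11 1.1 dx = 1.1*(11-8) = 1.1*3 = 3.3
Total: 17.15 + 3.73 + 3.3 = 24.18


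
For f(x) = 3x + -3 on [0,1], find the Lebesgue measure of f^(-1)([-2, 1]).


f^(-1)([-2, 1]) = {x : -2 <= 3x + -3 <= 1}
Solving: (-2 - -3)/3 <= x <= (1 - -3)/3
= [0.333333, 1.333333]
Intersecting with [0,1]: [0.333333, 1]
Measure = 1 - 0.333333 = 0.666667


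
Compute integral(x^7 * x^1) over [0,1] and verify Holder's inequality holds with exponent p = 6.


Step 1: Exact integral of f*g = integral(x^8, 0, 1) = 1/9
     = 0.111111
Step 2: Holder bound with p=6, q=1.2:
  ||f||_p = (integral x^42 dx)^(1/6) = (1/43)^(1/6) = 0.534263
  ||g||_q = (integral x^1.2 dx)^(1/1.2) = (1/2.2)^(1/1.2) = 0.518379
Step 3: Holder bound = ||f||_p * ||g||_q = 0.534263 * 0.518379 = 0.276951
Verification: 0.111111 <= 0.276951 (Holder holds)


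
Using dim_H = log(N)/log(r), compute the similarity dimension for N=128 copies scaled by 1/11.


For a self-similar set with N copies scaled by 1/r:
dim_H = log(N)/log(r) = log(128)/log(11)
= 4.85203/2.397895
= 2.023454


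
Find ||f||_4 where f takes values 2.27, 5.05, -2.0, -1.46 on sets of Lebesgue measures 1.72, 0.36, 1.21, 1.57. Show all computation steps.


Step 1: Compute |f_i|^4 for each value:
  |2.27|^4 = 26.552378
  |5.05|^4 = 650.377506
  |-2.0|^4 = 16
  |-1.46|^4 = 4.543719
Step 2: Multiply by measures and sum:
  26.552378 * 1.72 = 45.670091
  650.377506 * 0.36 = 234.135902
  16 * 1.21 = 19.36
  4.543719 * 1.57 = 7.133638
Sum = 45.670091 + 234.135902 + 19.36 + 7.133638 = 306.299631
Step 3: Take the p-th root:
||f||_4 = (306.299631)^(1/4) = 4.18347


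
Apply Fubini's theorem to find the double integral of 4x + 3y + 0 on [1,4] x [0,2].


By Fubini, integrate in x first, then y.
Step 1: Fix y, integrate over x in [1,4]:
  integral(4x + 3y + 0, x=1..4)
  = 4*(4^2 - 1^2)/2 + (3y + 0)*(4 - 1)
  = 30 + (3y + 0)*3
  = 30 + 9y + 0
  = 30 + 9y
Step 2: Integrate over y in [0,2]:
  integral(30 + 9y, y=0..2)
  = 30*2 + 9*(2^2 - 0^2)/2
  = 60 + 18
  = 78
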